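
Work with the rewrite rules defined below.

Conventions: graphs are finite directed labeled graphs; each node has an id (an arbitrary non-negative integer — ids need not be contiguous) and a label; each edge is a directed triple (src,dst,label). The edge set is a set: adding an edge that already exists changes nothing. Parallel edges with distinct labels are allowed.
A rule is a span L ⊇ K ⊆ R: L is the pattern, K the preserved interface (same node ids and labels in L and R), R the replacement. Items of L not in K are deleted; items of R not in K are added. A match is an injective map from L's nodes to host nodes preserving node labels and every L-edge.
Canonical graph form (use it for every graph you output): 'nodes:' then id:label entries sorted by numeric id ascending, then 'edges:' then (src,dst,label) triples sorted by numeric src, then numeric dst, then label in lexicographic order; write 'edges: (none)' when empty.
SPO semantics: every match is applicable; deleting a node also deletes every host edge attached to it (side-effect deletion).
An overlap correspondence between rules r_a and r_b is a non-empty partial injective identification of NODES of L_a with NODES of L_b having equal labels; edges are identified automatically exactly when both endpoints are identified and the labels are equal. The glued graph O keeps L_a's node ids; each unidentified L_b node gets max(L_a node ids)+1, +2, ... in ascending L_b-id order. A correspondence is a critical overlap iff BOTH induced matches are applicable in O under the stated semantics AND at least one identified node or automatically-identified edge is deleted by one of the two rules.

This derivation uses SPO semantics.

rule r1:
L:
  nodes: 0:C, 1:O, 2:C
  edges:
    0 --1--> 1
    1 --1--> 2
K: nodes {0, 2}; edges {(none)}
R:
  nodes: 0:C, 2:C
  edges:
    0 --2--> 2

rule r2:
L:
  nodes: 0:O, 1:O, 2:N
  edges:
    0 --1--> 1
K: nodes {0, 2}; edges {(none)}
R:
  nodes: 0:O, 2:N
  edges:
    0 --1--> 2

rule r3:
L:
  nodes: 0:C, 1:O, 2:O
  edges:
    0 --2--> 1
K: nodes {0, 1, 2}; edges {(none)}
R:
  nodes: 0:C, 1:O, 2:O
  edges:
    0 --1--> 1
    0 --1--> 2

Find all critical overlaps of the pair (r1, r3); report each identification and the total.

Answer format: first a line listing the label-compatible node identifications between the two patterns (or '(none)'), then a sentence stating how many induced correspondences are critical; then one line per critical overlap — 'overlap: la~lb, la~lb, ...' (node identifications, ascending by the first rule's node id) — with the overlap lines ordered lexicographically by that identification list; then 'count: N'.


label-compatible node identifications between L(r1) and L(r3): 0~0, 1~1, 1~2, 2~0
6 of the induced correspondences are critical overlaps of r1 and r3.
overlap: 0~0, 1~1
overlap: 0~0, 1~2
overlap: 1~1
overlap: 1~1, 2~0
overlap: 1~2
overlap: 1~2, 2~0
count: 6


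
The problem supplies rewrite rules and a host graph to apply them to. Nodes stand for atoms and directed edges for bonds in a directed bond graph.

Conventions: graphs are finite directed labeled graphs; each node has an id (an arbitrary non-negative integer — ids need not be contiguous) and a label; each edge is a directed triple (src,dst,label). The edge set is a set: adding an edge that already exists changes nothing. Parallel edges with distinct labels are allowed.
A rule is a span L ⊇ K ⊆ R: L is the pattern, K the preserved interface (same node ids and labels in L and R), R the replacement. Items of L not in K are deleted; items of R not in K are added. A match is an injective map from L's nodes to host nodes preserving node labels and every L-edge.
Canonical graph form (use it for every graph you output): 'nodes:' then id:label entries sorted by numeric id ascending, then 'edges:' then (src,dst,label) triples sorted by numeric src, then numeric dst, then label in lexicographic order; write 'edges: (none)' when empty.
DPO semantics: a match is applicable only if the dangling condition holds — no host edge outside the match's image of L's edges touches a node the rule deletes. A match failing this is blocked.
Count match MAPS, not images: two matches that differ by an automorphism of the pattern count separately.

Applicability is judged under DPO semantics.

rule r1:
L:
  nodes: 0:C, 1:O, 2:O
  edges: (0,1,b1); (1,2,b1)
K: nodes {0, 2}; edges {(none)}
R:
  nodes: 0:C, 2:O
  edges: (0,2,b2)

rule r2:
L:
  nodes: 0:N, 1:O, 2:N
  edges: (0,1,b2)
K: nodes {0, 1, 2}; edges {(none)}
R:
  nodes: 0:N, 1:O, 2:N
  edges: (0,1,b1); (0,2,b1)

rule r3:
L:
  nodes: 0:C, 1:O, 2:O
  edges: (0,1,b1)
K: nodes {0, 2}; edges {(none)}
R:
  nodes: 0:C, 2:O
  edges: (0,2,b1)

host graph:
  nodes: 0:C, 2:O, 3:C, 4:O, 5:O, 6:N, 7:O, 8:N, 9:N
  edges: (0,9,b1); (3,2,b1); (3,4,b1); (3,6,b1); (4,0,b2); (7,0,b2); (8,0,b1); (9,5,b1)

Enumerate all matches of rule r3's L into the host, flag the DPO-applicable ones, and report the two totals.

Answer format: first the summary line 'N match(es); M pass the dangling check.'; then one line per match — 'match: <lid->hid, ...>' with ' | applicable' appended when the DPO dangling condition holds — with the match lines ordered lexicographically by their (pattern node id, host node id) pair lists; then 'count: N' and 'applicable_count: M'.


6 match(es); 3 pass the dangling check.
match: 0->3, 1->2, 2->4 | applicable
match: 0->3, 1->2, 2->5 | applicable
match: 0->3, 1->2, 2->7 | applicable
match: 0->3, 1->4, 2->2
match: 0->3, 1->4, 2->5
match: 0->3, 1->4, 2->7
count: 6
applicable_count: 3


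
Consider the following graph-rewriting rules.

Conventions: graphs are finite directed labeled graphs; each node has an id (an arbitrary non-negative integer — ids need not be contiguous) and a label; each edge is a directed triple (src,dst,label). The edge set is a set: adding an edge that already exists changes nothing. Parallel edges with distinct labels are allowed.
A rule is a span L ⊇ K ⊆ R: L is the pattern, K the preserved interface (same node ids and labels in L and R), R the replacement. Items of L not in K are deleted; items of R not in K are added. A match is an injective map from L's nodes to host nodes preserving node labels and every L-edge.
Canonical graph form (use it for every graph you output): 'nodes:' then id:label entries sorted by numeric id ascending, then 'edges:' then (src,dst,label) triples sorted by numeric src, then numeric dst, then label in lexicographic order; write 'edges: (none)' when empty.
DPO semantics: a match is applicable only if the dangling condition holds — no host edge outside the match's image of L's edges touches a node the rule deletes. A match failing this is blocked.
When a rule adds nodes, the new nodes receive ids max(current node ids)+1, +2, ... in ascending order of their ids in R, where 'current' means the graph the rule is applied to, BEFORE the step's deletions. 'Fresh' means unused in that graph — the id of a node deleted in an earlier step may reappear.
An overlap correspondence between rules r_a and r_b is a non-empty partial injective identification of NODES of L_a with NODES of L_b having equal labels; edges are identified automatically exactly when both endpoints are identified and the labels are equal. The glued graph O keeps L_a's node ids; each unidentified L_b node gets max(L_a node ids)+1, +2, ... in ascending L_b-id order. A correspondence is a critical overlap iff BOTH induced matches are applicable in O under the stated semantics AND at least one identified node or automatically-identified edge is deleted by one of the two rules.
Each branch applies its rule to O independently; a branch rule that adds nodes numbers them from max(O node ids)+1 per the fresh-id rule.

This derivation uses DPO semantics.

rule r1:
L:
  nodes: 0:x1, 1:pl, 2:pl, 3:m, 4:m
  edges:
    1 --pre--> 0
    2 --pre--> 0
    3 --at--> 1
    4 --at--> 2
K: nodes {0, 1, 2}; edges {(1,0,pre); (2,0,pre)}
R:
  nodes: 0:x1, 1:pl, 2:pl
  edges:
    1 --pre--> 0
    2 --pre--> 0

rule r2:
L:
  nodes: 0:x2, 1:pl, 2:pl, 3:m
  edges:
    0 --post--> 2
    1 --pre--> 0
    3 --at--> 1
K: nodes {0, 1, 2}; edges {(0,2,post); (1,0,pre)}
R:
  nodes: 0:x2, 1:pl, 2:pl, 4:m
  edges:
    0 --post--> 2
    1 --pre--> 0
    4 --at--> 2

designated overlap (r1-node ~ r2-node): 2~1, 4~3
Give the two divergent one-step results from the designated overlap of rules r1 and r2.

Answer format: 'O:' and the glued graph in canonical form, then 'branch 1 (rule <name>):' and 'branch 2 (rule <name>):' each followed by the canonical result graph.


O:
nodes: 0:x1, 1:pl, 2:pl, 3:m, 4:m, 5:x2, 6:pl
edges: (1,0,pre); (2,0,pre); (2,5,pre); (3,1,at); (4,2,at); (5,6,post)
branch 1 (rule r1):
nodes: 0:x1, 1:pl, 2:pl, 5:x2, 6:pl
edges: (1,0,pre); (2,0,pre); (2,5,pre); (5,6,post)
branch 2 (rule r2):
nodes: 0:x1, 1:pl, 2:pl, 3:m, 5:x2, 6:pl, 7:m
edges: (1,0,pre); (2,0,pre); (2,5,pre); (3,1,at); (5,6,post); (7,6,at)


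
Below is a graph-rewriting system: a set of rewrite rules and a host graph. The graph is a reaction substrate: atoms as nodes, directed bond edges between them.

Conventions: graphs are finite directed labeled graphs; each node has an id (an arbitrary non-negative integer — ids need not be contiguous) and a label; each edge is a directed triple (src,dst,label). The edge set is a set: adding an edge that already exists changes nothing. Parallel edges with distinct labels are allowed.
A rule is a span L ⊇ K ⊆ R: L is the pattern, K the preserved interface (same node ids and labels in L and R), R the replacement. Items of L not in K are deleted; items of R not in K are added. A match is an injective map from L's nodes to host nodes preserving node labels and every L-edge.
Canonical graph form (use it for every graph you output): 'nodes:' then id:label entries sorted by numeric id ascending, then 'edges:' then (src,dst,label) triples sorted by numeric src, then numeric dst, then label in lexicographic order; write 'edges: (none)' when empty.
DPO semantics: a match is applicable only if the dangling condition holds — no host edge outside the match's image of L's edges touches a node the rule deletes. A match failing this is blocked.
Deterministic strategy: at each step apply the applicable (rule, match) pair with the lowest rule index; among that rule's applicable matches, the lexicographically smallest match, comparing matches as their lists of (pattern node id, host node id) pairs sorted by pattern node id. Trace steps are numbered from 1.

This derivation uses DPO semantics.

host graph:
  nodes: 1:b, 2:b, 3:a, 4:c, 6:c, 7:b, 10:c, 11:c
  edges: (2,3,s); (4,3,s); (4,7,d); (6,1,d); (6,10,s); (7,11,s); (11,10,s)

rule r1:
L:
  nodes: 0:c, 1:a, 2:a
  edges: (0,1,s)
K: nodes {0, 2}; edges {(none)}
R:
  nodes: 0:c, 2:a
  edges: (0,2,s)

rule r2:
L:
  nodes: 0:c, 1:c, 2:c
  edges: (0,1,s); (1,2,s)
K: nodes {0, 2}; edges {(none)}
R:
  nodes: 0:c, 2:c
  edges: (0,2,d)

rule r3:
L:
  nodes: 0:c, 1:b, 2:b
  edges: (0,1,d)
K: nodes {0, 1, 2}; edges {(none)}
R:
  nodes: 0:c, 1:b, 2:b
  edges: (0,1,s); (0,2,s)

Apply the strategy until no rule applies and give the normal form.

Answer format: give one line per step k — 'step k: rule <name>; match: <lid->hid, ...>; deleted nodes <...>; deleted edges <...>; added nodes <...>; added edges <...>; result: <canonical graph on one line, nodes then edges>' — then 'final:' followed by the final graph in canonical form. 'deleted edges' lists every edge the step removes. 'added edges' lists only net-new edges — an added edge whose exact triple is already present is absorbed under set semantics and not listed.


step 1: rule r3; match: 0->4, 1->7, 2->1; deleted nodes (none); deleted edges (4,7,d); added nodes (none); added edges (4,1,s); (4,7,s); result: nodes: 1:b, 2:b, 3:a, 4:c, 6:c, 7:b, 10:c, 11:c edges: (2,3,s); (4,1,s); (4,3,s); (4,7,s); (6,1,d); (6,10,s); (7,11,s); (11,10,s)
step 2: rule r3; match: 0->6, 1->1, 2->2; deleted nodes (none); deleted edges (6,1,d); added nodes (none); added edges (6,1,s); (6,2,s); result: nodes: 1:b, 2:b, 3:a, 4:c, 6:c, 7:b, 10:c, 11:c edges: (2,3,s); (4,1,s); (4,3,s); (4,7,s); (6,1,s); (6,2,s); (6,10,s); (7,11,s); (11,10,s)
final:
nodes: 1:b, 2:b, 3:a, 4:c, 6:c, 7:b, 10:c, 11:c
edges: (2,3,s); (4,1,s); (4,3,s); (4,7,s); (6,1,s); (6,2,s); (6,10,s); (7,11,s); (11,10,s)


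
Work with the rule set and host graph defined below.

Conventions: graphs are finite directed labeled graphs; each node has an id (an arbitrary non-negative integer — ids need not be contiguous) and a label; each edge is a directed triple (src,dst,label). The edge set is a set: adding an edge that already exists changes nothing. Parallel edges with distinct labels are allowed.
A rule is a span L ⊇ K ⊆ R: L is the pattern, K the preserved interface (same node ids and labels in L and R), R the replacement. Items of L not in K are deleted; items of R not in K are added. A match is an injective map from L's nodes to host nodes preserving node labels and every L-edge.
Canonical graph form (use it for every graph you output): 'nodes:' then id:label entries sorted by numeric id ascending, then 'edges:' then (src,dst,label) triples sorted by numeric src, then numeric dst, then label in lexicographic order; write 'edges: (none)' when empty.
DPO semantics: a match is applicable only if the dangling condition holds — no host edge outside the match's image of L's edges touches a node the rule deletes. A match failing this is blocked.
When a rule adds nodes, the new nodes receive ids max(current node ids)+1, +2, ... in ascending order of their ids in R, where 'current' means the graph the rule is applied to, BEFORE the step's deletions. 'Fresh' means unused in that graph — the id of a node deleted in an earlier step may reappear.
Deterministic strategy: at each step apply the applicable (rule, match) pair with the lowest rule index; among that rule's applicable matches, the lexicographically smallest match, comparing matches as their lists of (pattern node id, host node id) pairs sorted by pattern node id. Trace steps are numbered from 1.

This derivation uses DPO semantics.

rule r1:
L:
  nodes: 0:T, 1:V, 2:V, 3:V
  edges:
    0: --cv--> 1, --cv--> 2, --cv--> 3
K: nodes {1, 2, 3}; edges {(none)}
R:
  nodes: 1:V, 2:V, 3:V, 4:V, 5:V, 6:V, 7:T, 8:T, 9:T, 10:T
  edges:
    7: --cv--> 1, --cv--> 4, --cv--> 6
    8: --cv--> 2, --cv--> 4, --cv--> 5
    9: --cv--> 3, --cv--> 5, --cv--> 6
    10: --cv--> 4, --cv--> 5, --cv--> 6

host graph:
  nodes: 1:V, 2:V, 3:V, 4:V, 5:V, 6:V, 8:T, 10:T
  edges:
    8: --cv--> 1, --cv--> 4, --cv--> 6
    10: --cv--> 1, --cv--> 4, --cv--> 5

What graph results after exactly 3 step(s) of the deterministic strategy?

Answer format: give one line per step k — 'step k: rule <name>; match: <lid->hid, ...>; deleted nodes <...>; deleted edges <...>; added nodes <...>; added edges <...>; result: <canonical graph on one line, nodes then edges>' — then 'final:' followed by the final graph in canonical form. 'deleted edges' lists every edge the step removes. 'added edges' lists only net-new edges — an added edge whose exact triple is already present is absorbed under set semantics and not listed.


step 1: rule r1; match: 0->8, 1->1, 2->4, 3->6; deleted nodes 8; deleted edges (8,1,cv); (8,4,cv); (8,6,cv); added nodes 11, 12, 13, 14, 15, 16, 17; added edges (14,1,cv); (14,11,cv); (14,13,cv); (15,4,cv); (15,11,cv); (15,12,cv); (16,6,cv); (16,12,cv); (16,13,cv); (17,11,cv); (17,12,cv); (17,13,cv); result: nodes: 1:V, 2:V, 3:V, 4:V, 5:V, 6:V, 10:T, 11:V, 12:V, 13:V, 14:T, 15:T, 16:T, 17:T edges: (10,1,cv); (10,4,cv); (10,5,cv); (14,1,cv); (14,11,cv); (14,13,cv); (15,4,cv); (15,11,cv); (15,12,cv); (16,6,cv); (16,12,cv); (16,13,cv); (17,11,cv); (17,12,cv); (17,13,cv)
step 2: rule r1; match: 0->10, 1->1, 2->4, 3->5; deleted nodes 10; deleted edges (10,1,cv); (10,4,cv); (10,5,cv); added nodes 18, 19, 20, 21, 22, 23, 24; added edges (21,1,cv); (21,18,cv); (21,20,cv); (22,4,cv); (22,18,cv); (22,19,cv); (23,5,cv); (23,19,cv); (23,20,cv); (24,18,cv); (24,19,cv); (24,20,cv); result: nodes: 1:V, 2:V, 3:V, 4:V, 5:V, 6:V, 11:V, 12:V, 13:V, 14:T, 15:T, 16:T, 17:T, 18:V, 19:V, 20:V, 21:T, 22:T, 23:T, 24:T edges: (14,1,cv); (14,11,cv); (14,13,cv); (15,4,cv); (15,11,cv); (15,12,cv); (16,6,cv); (16,12,cv); (16,13,cv); (17,11,cv); (17,12,cv); (17,13,cv); (21,1,cv); (21,18,cv); (21,20,cv); (22,4,cv); (22,18,cv); (22,19,cv); (23,5,cv); (23,19,cv); (23,20,cv); (24,18,cv); (24,19,cv); (24,20,cv)
step 3: rule r1; match: 0->14, 1->1, 2->11, 3->13; deleted nodes 14; deleted edges (14,1,cv); (14,11,cv); (14,13,cv); added nodes 25, 26, 27, 28, 29, 30, 31; added edges (28,1,cv); (28,25,cv); (28,27,cv); (29,11,cv); (29,25,cv); (29,26,cv); (30,13,cv); (30,26,cv); (30,27,cv); (31,25,cv); (31,26,cv); (31,27,cv); result: nodes: 1:V, 2:V, 3:V, 4:V, 5:V, 6:V, 11:V, 12:V, 13:V, 15:T, 16:T, 17:T, 18:V, 19:V, 20:V, 21:T, 22:T, 23:T, 24:T, 25:V, 26:V, 27:V, 28:T, 29:T, 30:T, 31:T edges: (15,4,cv); (15,11,cv); (15,12,cv); (16,6,cv); (16,12,cv); (16,13,cv); (17,11,cv); (17,12,cv); (17,13,cv); (21,1,cv); (21,18,cv); (21,20,cv); (22,4,cv); (22,18,cv); (22,19,cv); (23,5,cv); (23,19,cv); (23,20,cv); (24,18,cv); (24,19,cv); (24,20,cv); (28,1,cv); (28,25,cv); (28,27,cv); (29,11,cv); (29,25,cv); (29,26,cv); (30,13,cv); (30,26,cv); (30,27,cv); (31,25,cv); (31,26,cv); (31,27,cv)
final:
nodes: 1:V, 2:V, 3:V, 4:V, 5:V, 6:V, 11:V, 12:V, 13:V, 15:T, 16:T, 17:T, 18:V, 19:V, 20:V, 21:T, 22:T, 23:T, 24:T, 25:V, 26:V, 27:V, 28:T, 29:T, 30:T, 31:T
edges: (15,4,cv); (15,11,cv); (15,12,cv); (16,6,cv); (16,12,cv); (16,13,cv); (17,11,cv); (17,12,cv); (17,13,cv); (21,1,cv); (21,18,cv); (21,20,cv); (22,4,cv); (22,18,cv); (22,19,cv); (23,5,cv); (23,19,cv); (23,20,cv); (24,18,cv); (24,19,cv); (24,20,cv); (28,1,cv); (28,25,cv); (28,27,cv); (29,11,cv); (29,25,cv); (29,26,cv); (30,13,cv); (30,26,cv); (30,27,cv); (31,25,cv); (31,26,cv); (31,27,cv)


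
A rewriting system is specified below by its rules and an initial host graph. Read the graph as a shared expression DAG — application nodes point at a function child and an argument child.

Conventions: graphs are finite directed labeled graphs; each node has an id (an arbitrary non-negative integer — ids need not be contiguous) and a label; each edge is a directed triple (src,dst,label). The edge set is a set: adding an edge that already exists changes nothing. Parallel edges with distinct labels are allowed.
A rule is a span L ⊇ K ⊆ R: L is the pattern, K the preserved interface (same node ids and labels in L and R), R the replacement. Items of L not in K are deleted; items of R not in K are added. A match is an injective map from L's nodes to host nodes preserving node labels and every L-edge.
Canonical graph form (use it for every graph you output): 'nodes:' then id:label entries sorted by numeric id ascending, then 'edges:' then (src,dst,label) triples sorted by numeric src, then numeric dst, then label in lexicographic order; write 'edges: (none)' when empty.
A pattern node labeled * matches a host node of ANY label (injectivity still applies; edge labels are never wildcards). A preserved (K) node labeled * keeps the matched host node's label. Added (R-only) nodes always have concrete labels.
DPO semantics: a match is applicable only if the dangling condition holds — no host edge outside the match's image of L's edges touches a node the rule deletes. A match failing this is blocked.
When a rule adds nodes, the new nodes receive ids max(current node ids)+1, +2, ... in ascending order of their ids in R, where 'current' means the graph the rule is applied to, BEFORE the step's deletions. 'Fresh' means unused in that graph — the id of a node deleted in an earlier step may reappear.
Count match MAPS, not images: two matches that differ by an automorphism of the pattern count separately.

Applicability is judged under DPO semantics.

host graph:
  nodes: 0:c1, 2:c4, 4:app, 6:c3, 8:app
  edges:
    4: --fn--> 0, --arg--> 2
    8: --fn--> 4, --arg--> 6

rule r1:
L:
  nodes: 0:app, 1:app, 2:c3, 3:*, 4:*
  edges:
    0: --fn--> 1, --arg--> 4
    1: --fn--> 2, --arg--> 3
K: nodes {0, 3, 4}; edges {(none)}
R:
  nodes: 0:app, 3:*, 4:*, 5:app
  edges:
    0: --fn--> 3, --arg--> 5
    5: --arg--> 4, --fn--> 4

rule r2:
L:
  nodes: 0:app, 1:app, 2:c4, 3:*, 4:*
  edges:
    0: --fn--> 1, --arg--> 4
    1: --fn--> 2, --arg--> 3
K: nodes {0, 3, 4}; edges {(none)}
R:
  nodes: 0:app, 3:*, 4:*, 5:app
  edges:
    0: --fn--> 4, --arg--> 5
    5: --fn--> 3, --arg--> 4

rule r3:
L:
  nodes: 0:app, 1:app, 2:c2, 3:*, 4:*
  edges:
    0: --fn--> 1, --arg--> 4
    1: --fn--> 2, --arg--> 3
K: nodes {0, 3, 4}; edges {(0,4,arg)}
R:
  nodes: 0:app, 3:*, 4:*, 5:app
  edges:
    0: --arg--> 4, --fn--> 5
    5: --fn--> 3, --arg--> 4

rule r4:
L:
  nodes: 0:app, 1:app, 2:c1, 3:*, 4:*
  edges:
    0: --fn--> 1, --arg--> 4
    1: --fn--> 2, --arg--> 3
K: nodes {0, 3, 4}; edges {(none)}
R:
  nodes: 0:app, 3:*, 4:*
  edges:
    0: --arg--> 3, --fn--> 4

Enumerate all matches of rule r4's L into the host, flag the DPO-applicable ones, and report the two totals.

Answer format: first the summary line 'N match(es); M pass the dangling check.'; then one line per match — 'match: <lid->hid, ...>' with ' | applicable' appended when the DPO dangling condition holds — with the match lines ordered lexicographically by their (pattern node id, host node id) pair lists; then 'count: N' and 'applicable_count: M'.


1 match(es); 1 pass the dangling check.
match: 0->8, 1->4, 2->0, 3->2, 4->6 | applicable
count: 1
applicable_count: 1


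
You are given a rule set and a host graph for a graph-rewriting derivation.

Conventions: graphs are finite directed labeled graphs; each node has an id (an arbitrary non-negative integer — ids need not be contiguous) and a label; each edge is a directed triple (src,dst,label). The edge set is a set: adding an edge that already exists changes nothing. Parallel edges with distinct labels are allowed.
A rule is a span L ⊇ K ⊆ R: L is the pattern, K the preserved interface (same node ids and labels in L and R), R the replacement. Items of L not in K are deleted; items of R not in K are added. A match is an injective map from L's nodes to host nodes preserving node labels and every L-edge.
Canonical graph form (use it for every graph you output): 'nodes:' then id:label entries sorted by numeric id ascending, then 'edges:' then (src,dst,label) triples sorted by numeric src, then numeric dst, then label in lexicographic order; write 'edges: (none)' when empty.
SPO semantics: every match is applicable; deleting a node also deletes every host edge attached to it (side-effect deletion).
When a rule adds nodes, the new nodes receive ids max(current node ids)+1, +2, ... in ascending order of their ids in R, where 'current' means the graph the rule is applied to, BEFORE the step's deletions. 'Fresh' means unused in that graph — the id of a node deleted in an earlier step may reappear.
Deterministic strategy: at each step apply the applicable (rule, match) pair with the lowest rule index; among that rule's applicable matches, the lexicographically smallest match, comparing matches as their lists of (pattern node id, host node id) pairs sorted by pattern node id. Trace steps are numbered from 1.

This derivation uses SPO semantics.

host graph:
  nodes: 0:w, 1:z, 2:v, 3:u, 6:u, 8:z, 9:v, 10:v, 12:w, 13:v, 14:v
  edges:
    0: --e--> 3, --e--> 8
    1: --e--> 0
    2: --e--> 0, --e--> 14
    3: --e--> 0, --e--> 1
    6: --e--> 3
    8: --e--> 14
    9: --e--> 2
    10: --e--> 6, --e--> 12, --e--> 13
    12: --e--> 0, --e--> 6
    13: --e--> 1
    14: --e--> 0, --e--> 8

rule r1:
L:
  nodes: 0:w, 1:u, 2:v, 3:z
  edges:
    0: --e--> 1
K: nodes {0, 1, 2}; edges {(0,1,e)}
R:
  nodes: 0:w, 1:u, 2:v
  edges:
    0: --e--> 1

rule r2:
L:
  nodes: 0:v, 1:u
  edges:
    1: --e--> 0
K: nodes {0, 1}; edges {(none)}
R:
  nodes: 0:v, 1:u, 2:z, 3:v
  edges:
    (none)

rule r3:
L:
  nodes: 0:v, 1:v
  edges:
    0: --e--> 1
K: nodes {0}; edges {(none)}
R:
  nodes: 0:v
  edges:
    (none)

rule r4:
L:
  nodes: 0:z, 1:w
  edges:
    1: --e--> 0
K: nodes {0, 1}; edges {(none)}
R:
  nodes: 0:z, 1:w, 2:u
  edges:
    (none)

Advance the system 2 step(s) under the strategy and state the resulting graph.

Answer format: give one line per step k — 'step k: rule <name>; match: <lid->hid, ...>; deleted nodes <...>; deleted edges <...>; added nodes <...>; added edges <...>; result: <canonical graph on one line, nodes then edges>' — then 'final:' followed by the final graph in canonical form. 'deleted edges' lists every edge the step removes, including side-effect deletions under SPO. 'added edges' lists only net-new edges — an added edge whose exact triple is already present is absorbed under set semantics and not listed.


step 1: rule r1; match: 0->0, 1->3, 2->2, 3->1; deleted nodes 1; deleted edges (1,0,e); (3,1,e); (13,1,e); added nodes (none); added edges (none); result: nodes: 0:w, 2:v, 3:u, 6:u, 8:z, 9:v, 10:v, 12:w, 13:v, 14:v edges: (0,3,e); (0,8,e); (2,0,e); (2,14,e); (3,0,e); (6,3,e); (8,14,e); (9,2,e); (10,6,e); (10,12,e); (10,13,e); (12,0,e); (12,6,e); (14,0,e); (14,8,e)
step 2: rule r1; match: 0->0, 1->3, 2->2, 3->8; deleted nodes 8; deleted edges (0,8,e); (8,14,e); (14,8,e); added nodes (none); added edges (none); result: nodes: 0:w, 2:v, 3:u, 6:u, 9:v, 10:v, 12:w, 13:v, 14:v edges: (0,3,e); (2,0,e); (2,14,e); (3,0,e); (6,3,e); (9,2,e); (10,6,e); (10,12,e); (10,13,e); (12,0,e); (12,6,e); (14,0,e)
final:
nodes: 0:w, 2:v, 3:u, 6:u, 9:v, 10:v, 12:w, 13:v, 14:v
edges: (0,3,e); (2,0,e); (2,14,e); (3,0,e); (6,3,e); (9,2,e); (10,6,e); (10,12,e); (10,13,e); (12,0,e); (12,6,e); (14,0,e)


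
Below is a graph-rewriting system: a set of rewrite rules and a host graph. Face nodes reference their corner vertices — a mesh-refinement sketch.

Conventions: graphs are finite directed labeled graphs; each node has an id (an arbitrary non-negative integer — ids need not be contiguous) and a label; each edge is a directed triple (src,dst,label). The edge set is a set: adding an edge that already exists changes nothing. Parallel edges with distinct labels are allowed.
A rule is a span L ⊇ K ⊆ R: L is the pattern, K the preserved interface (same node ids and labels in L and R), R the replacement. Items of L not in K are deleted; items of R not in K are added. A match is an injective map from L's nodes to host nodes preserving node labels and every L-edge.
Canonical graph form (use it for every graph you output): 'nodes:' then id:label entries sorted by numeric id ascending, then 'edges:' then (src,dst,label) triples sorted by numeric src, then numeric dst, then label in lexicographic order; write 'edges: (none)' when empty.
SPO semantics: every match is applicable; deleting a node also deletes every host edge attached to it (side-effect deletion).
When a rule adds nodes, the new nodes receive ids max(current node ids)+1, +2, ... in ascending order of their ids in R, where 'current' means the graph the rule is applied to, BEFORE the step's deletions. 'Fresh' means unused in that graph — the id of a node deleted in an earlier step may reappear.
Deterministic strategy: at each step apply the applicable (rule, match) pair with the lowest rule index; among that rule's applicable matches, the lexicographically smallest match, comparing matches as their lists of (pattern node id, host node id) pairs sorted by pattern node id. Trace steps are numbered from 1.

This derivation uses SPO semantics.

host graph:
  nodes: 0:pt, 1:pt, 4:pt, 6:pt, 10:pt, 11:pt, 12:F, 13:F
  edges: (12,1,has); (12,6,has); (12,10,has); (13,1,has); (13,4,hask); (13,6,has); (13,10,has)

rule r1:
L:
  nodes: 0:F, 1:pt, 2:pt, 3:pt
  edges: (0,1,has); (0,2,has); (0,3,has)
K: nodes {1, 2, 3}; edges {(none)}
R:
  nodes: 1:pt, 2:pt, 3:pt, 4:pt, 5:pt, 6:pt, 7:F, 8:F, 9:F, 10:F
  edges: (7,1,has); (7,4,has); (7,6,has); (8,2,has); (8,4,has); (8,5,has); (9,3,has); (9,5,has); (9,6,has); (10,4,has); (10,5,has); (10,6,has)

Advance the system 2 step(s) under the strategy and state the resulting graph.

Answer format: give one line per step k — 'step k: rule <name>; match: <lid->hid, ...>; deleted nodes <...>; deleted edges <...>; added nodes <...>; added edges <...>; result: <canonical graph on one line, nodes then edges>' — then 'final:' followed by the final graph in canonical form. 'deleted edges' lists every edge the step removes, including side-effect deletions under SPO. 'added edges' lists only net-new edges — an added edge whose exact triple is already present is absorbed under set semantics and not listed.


step 1: rule r1; match: 0->12, 1->1, 2->6, 3->10; deleted nodes 12; deleted edges (12,1,has); (12,6,has); (12,10,has); added nodes 14, 15, 16, 17, 18, 19, 20; added edges (17,1,has); (17,14,has); (17,16,has); (18,6,has); (18,14,has); (18,15,has); (19,10,has); (19,15,has); (19,16,has); (20,14,has); (20,15,has); (20,16,has); result: nodes: 0:pt, 1:pt, 4:pt, 6:pt, 10:pt, 11:pt, 13:F, 14:pt, 15:pt, 16:pt, 17:F, 18:F, 19:F, 20:F edges: (13,1,has); (13,4,hask); (13,6,has); (13,10,has); (17,1,has); (17,14,has); (17,16,has); (18,6,has); (18,14,has); (18,15,has); (19,10,has); (19,15,has); (19,16,has); (20,14,has); (20,15,has); (20,16,has)
step 2: rule r1; match: 0->13, 1->1, 2->6, 3->10; deleted nodes 13; deleted edges (13,1,has); (13,4,hask); (13,6,has); (13,10,has); added nodes 21, 22, 23, 24, 25, 26, 27; added edges (24,1,has); (24,21,has); (24,23,has); (25,6,has); (25,21,has); (25,22,has); (26,10,has); (26,22,has); (26,23,has); (27,21,has); (27,22,has); (27,23,has); result: nodes: 0:pt, 1:pt, 4:pt, 6:pt, 10:pt, 11:pt, 14:pt, 15:pt, 16:pt, 17:F, 18:F, 19:F, 20:F, 21:pt, 22:pt, 23:pt, 24:F, 25:F, 26:F, 27:F edges: (17,1,has); (17,14,has); (17,16,has); (18,6,has); (18,14,has); (18,15,has); (19,10,has); (19,15,has); (19,16,has); (20,14,has); (20,15,has); (20,16,has); (24,1,has); (24,21,has); (24,23,has); (25,6,has); (25,21,has); (25,22,has); (26,10,has); (26,22,has); (26,23,has); (27,21,has); (27,22,has); (27,23,has)
final:
nodes: 0:pt, 1:pt, 4:pt, 6:pt, 10:pt, 11:pt, 14:pt, 15:pt, 16:pt, 17:F, 18:F, 19:F, 20:F, 21:pt, 22:pt, 23:pt, 24:F, 25:F, 26:F, 27:F
edges: (17,1,has); (17,14,has); (17,16,has); (18,6,has); (18,14,has); (18,15,has); (19,10,has); (19,15,has); (19,16,has); (20,14,has); (20,15,has); (20,16,has); (24,1,has); (24,21,has); (24,23,has); (25,6,has); (25,21,has); (25,22,has); (26,10,has); (26,22,has); (26,23,has); (27,21,has); (27,22,has); (27,23,has)


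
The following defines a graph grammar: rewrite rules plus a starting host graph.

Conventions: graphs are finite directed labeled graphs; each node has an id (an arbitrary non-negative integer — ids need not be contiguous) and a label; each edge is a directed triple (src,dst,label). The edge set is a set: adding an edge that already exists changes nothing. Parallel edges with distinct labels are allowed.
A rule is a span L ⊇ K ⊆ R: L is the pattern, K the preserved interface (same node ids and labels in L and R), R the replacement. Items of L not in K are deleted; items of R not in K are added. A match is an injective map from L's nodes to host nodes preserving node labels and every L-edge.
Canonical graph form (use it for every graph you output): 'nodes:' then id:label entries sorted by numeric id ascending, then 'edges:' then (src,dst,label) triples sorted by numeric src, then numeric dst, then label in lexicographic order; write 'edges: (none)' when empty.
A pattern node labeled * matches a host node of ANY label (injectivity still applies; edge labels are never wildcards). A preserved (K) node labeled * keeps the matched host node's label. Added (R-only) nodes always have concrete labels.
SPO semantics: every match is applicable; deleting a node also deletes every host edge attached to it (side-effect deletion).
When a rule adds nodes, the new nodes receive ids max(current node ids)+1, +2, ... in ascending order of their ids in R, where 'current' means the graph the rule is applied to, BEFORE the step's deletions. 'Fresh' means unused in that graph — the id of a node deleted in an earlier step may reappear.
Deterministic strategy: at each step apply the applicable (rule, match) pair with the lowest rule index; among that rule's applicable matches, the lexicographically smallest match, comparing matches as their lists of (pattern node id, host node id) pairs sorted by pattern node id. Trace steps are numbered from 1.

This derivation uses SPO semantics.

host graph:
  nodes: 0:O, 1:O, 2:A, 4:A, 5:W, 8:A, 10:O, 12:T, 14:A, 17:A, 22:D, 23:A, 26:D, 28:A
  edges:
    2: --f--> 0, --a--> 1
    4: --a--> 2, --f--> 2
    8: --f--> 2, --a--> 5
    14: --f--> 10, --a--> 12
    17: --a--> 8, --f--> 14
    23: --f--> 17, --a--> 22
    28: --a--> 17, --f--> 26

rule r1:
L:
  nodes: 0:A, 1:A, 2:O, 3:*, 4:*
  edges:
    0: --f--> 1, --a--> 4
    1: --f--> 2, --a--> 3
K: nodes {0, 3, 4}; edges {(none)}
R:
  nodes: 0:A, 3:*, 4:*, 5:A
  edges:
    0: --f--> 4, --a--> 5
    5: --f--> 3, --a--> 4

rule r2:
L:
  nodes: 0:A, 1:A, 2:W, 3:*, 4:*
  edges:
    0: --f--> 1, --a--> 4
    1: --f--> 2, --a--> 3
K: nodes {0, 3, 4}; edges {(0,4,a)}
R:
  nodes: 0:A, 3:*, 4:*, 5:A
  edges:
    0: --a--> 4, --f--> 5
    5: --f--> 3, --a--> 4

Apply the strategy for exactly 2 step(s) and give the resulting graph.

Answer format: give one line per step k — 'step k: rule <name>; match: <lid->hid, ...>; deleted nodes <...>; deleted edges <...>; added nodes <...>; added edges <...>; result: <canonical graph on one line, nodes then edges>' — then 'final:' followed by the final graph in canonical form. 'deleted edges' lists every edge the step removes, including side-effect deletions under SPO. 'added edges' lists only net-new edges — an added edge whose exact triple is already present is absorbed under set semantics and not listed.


step 1: rule r1; match: 0->8, 1->2, 2->0, 3->1, 4->5; deleted nodes 0, 2; deleted edges (2,0,f); (2,1,a); (4,2,a); (4,2,f); (8,2,f); (8,5,a); added nodes 29; added edges (8,5,f); (8,29,a); (29,1,f); (29,5,a); result: nodes: 1:O, 4:A, 5:W, 8:A, 10:O, 12:T, 14:A, 17:A, 22:D, 23:A, 26:D, 28:A, 29:A edges: (8,5,f); (8,29,a); (14,10,f); (14,12,a); (17,8,a); (17,14,f); (23,17,f); (23,22,a); (28,17,a); (28,26,f); (29,1,f); (29,5,a)
step 2: rule r1; match: 0->17, 1->14, 2->10, 3->12, 4->8; deleted nodes 10, 14; deleted edges (14,10,f); (14,12,a); (17,8,a); (17,14,f); added nodes 30; added edges (17,8,f); (17,30,a); (30,8,a); (30,12,f); result: nodes: 1:O, 4:A, 5:W, 8:A, 12:T, 17:A, 22:D, 23:A, 26:D, 28:A, 29:A, 30:A edges: (8,5,f); (8,29,a); (17,8,f); (17,30,a); (23,17,f); (23,22,a); (28,17,a); (28,26,f); (29,1,f); (29,5,a); (30,8,a); (30,12,f)
final:
nodes: 1:O, 4:A, 5:W, 8:A, 12:T, 17:A, 22:D, 23:A, 26:D, 28:A, 29:A, 30:A
edges: (8,5,f); (8,29,a); (17,8,f); (17,30,a); (23,17,f); (23,22,a); (28,17,a); (28,26,f); (29,1,f); (29,5,a); (30,8,a); (30,12,f)


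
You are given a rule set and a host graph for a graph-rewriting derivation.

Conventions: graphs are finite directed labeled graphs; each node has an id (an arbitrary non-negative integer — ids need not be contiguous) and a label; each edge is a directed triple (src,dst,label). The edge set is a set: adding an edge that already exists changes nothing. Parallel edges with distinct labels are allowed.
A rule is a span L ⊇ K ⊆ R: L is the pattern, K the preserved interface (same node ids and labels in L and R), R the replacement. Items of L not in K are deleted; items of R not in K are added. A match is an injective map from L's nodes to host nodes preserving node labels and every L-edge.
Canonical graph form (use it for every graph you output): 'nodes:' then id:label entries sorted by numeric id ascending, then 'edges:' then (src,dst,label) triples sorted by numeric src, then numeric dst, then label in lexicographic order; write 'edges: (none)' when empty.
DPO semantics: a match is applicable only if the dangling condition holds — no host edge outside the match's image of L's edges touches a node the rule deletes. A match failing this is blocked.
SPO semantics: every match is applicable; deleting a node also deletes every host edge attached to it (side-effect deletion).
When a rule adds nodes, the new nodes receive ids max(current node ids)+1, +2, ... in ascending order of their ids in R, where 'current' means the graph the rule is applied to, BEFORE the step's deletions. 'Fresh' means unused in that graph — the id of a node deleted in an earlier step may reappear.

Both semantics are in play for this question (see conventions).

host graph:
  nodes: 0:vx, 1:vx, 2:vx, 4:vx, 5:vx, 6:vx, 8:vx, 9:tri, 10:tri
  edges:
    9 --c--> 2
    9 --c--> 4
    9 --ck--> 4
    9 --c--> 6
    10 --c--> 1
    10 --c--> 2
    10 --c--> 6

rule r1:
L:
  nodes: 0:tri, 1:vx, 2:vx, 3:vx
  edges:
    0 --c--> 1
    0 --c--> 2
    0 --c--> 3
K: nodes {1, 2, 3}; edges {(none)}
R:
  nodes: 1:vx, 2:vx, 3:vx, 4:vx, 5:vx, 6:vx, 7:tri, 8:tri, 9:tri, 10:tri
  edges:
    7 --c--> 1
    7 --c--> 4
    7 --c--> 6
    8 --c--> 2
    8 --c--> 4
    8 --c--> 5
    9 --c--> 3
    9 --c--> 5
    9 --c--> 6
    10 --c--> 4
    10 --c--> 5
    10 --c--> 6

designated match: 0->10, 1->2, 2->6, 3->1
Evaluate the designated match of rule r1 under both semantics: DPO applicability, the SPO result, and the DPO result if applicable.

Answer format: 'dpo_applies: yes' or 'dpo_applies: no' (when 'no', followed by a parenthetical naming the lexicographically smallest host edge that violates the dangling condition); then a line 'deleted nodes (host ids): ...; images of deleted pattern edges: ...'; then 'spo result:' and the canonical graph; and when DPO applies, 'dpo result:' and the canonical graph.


dpo_applies: yes
deleted nodes (host ids): 10; images of deleted pattern edges: (10,1,c); (10,2,c); (10,6,c)
spo result:
nodes: 0:vx, 1:vx, 2:vx, 4:vx, 5:vx, 6:vx, 8:vx, 9:tri, 11:vx, 12:vx, 13:vx, 14:tri, 15:tri, 16:tri, 17:tri
edges: (9,2,c); (9,4,c); (9,4,ck); (9,6,c); (14,2,c); (14,11,c); (14,13,c); (15,6,c); (15,11,c); (15,12,c); (16,1,c); (16,12,c); (16,13,c); (17,11,c); (17,12,c); (17,13,c)
dpo result:
nodes: 0:vx, 1:vx, 2:vx, 4:vx, 5:vx, 6:vx, 8:vx, 9:tri, 11:vx, 12:vx, 13:vx, 14:tri, 15:tri, 16:tri, 17:tri
edges: (9,2,c); (9,4,c); (9,4,ck); (9,6,c); (14,2,c); (14,11,c); (14,13,c); (15,6,c); (15,11,c); (15,12,c); (16,1,c); (16,12,c); (16,13,c); (17,11,c); (17,12,c); (17,13,c)


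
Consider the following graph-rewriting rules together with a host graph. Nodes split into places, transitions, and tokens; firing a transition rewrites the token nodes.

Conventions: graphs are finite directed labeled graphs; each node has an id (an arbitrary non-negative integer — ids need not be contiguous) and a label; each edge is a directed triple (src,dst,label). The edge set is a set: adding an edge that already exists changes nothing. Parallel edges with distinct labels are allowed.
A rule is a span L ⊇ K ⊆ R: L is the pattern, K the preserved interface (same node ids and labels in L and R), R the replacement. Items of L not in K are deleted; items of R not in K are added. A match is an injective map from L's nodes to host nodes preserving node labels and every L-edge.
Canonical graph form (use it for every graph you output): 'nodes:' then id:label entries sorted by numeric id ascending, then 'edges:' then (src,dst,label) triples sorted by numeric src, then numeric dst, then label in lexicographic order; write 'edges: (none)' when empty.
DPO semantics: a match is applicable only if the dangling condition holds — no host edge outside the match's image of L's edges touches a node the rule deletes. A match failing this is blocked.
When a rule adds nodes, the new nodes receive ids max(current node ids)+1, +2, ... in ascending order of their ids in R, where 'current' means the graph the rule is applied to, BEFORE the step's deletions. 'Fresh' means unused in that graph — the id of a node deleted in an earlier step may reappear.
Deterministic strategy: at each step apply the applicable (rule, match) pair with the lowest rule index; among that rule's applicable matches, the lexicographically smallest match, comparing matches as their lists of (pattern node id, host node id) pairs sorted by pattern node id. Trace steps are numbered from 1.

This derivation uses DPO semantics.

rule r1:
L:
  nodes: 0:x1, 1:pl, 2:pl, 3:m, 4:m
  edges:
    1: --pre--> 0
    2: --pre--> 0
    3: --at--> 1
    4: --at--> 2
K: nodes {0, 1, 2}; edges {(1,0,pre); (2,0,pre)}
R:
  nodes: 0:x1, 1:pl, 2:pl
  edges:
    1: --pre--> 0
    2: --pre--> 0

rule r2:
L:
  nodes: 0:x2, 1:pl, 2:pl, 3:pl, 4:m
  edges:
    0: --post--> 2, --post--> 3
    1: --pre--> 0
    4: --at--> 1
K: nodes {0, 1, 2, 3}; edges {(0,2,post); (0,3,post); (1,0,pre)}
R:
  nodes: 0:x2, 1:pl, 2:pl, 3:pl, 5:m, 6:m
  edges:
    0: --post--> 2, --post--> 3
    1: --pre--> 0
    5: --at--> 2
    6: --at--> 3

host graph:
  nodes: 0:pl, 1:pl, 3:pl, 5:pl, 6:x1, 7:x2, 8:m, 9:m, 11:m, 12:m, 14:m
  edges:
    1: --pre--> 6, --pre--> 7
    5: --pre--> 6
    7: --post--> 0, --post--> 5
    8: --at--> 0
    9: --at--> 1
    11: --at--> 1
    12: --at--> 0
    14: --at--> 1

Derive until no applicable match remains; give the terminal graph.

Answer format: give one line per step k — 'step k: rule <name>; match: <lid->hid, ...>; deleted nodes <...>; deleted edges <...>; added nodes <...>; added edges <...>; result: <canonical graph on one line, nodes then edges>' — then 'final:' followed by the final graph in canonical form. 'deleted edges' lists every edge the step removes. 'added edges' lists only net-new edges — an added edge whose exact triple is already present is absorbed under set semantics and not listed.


step 1: rule r2; match: 0->7, 1->1, 2->0, 3->5, 4->9; deleted nodes 9; deleted edges (9,1,at); added nodes 15, 16; added edges (15,0,at); (16,5,at); result: nodes: 0:pl, 1:pl, 3:pl, 5:pl, 6:x1, 7:x2, 8:m, 11:m, 12:m, 14:m, 15:m, 16:m edges: (1,6,pre); (1,7,pre); (5,6,pre); (7,0,post); (7,5,post); (8,0,at); (11,1,at); (12,0,at); (14,1,at); (15,0,at); (16,5,at)
step 2: rule r1; match: 0->6, 1->1, 2->5, 3->11, 4->16; deleted nodes 11, 16; deleted edges (11,1,at); (16,5,at); added nodes (none); added edges (none); result: nodes: 0:pl, 1:pl, 3:pl, 5:pl, 6:x1, 7:x2, 8:m, 12:m, 14:m, 15:m edges: (1,6,pre); (1,7,pre); (5,6,pre); (7,0,post); (7,5,post); (8,0,at); (12,0,at); (14,1,at); (15,0,at)
step 3: rule r2; match: 0->7, 1->1, 2->0, 3->5, 4->14; deleted nodes 14; deleted edges (14,1,at); added nodes 16, 17; added edges (16,0,at); (17,5,at); result: nodes: 0:pl, 1:pl, 3:pl, 5:pl, 6:x1, 7:x2, 8:m, 12:m, 15:m, 16:m, 17:m edges: (1,6,pre); (1,7,pre); (5,6,pre); (7,0,post); (7,5,post); (8,0,at); (12,0,at); (15,0,at); (16,0,at); (17,5,at)
final:
nodes: 0:pl, 1:pl, 3:pl, 5:pl, 6:x1, 7:x2, 8:m, 12:m, 15:m, 16:m, 17:m
edges: (1,6,pre); (1,7,pre); (5,6,pre); (7,0,post); (7,5,post); (8,0,at); (12,0,at); (15,0,at); (16,0,at); (17,5,at)
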